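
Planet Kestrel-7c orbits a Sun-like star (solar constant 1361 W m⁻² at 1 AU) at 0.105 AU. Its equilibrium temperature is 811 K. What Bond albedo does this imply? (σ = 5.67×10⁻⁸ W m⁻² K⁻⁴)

Flux at 0.105 AU: S = 1361/0.105² = 1.23×10⁵ W m⁻².
From T_eq⁴ = S(1−A)/(4σ): 1−A = 4σT_eq⁴/S.
1−A = 4 × 5.67×10⁻⁸ × (811)⁴ / 1.23×10⁵ = 0.795.

A ≈ 0.21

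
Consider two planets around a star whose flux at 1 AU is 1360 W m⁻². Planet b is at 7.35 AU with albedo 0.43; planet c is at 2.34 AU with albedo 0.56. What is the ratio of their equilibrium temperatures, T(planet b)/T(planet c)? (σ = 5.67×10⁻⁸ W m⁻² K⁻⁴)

T_eq = [S₀(1−A)/(4σd²)]^(1/4), so T ∝ (1−A)^(1/4) / √d.
T₁ = [1360×0.57/(4×5.67×10⁻⁸×7.35²)]^(1/4) = 89.19 K.
T₂ = [1360×0.44/(4×5.67×10⁻⁸×2.34²)]^(1/4) = 148.16 K.

T₁/T₂ ≈ 0.602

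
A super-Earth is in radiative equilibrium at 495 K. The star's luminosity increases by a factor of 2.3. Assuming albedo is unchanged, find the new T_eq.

T_eq ∝ L^(1/4) · d^(−1/2).
T′ = 495 × 2.3^(1/4) = 610 K.

T_eq ≈ 610 K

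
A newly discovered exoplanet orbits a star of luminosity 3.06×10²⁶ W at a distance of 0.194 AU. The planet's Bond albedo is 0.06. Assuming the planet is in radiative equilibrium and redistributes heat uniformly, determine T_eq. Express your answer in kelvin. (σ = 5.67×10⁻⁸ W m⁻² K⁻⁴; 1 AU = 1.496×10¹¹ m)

T_eq ≈ 588 K

d = 0.194 AU = 2.90×10¹⁰ m.
Flux: S = L/(4πd²) = 3.06×10²⁶/(4π×(2.90×10¹⁰)²) = 2.89×10⁴ W m⁻².
Energy balance: absorbed = emitted ⇒ πR²·S(1−A) = 4πR²·σT_eq⁴, so T_eq⁴ = S(1−A)/(4σ).
T_eq = [2.89×10⁴ × 0.94 / (4 × 5.67×10⁻⁸)]^(1/4) = (1.20×10¹¹)^(1/4) = 588 K.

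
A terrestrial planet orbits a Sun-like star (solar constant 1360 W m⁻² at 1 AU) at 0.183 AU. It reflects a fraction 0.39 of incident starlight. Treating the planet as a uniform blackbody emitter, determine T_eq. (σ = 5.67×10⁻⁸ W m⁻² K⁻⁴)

T_eq ≈ 575 K

Flux at 0.183 AU: S = 1360/0.183² = 4.06×10⁴ W m⁻².
Energy balance: absorbed = emitted ⇒ πR²·S(1−A) = 4πR²·σT_eq⁴, so T_eq⁴ = S(1−A)/(4σ).
T_eq = [4.06×10⁴ × 0.61 / (4 × 5.67×10⁻⁸)]^(1/4) = (1.09×10¹¹)^(1/4) = 575 K.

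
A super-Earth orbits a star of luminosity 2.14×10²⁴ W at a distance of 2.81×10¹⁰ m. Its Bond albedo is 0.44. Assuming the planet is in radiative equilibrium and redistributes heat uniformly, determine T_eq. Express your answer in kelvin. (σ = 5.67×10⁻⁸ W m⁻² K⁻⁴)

Flux: S = L/(4πd²) = 2.14×10²⁴/(4π×(2.81×10¹⁰)²) = 216 W m⁻².
Energy balance: absorbed = emitted ⇒ πR²·S(1−A) = 4πR²·σT_eq⁴, so T_eq⁴ = S(1−A)/(4σ).
T_eq = [216 × 0.56 / (4 × 5.67×10⁻⁸)]^(1/4) = (5.33×10⁸)^(1/4) = 152 K.

T_eq ≈ 152 K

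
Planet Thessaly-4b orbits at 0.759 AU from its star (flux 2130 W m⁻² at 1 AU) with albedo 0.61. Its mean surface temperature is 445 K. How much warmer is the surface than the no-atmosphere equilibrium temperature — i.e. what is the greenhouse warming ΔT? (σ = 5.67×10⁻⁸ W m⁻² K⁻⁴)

ΔT ≈ 162.6 K

S = 2130/0.759² = 3697 W m⁻².
T_eq = [S(1−A)/(4σ)]^(1/4) = [3697×0.39/(4×5.67×10⁻⁸)]^(1/4) = 282.4 K.
ΔT = T_surf − T_eq = 445 − 282.4.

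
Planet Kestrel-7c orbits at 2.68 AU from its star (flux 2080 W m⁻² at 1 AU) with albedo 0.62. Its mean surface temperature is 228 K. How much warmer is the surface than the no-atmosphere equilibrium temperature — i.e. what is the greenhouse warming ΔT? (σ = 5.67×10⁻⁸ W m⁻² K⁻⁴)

ΔT ≈ 79.6 K

S = 2080/2.68² = 289.6 W m⁻².
T_eq = [S(1−A)/(4σ)]^(1/4) = [289.6×0.38/(4×5.67×10⁻⁸)]^(1/4) = 148.4 K.
ΔT = T_surf − T_eq = 228 − 148.4.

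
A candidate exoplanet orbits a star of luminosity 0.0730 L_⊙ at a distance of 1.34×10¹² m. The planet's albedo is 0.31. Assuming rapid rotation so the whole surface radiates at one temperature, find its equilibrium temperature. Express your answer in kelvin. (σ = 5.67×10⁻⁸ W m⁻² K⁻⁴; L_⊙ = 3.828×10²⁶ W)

L = 0.0730 × 3.828×10²⁶ = 2.79×10²⁵ W.
Flux: S = L/(4πd²) = 2.79×10²⁵/(4π×(1.34×10¹²)²) = 1.24 W m⁻².
Energy balance: absorbed = emitted ⇒ πR²·S(1−A) = 4πR²·σT_eq⁴, so T_eq⁴ = S(1−A)/(4σ).
T_eq = [1.24 × 0.69 / (4 × 5.67×10⁻⁸)]^(1/4) = (3.77×10⁶)^(1/4) = 44.1 K.

T_eq ≈ 44.1 K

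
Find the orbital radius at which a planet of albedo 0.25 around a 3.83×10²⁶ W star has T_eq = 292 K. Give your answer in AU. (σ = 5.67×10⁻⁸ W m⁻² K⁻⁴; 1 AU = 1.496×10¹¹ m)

From T_eq⁴ = L(1−A)/(16πσd²): d = √[L(1−A)/(16πσT_eq⁴)].
d = √[3.83×10²⁶ × 0.75 / (16π × 5.67×10⁻⁸ × (292)⁴)] = 1.18×10¹¹ m = 0.787 AU.

d ≈ 0.787 AU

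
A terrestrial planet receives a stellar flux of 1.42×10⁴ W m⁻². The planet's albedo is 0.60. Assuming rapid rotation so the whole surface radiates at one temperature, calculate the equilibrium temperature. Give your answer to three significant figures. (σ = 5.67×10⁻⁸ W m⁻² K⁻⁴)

Energy balance: absorbed = emitted ⇒ πR²·S(1−A) = 4πR²·σT_eq⁴, so T_eq⁴ = S(1−A)/(4σ).
T_eq = [1.42×10⁴ × 0.40 / (4 × 5.67×10⁻⁸)]^(1/4) = (2.50×10¹⁰)^(1/4) = 398 K.

T_eq ≈ 398 K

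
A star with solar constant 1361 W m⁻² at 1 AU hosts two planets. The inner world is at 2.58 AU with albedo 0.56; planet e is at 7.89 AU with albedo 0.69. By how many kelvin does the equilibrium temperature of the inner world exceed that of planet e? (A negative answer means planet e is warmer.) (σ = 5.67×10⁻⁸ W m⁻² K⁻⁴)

T_eq = [S₀(1−A)/(4σd²)]^(1/4), so T ∝ (1−A)^(1/4) / √d.
T₁ = [1361×0.44/(4×5.67×10⁻⁸×2.58²)]^(1/4) = 141.13 K.
T₂ = [1361×0.31/(4×5.67×10⁻⁸×7.89²)]^(1/4) = 73.94 K.

ΔT ≈ 67.2 K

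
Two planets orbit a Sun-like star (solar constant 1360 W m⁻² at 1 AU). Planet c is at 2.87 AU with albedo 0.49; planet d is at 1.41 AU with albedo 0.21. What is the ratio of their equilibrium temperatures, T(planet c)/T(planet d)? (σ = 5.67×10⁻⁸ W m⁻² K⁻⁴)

T_eq = [S₀(1−A)/(4σd²)]^(1/4), so T ∝ (1−A)^(1/4) / √d.
T₁ = [1360×0.51/(4×5.67×10⁻⁸×2.87²)]^(1/4) = 138.81 K.
T₂ = [1360×0.79/(4×5.67×10⁻⁸×1.41²)]^(1/4) = 220.94 K.

T₁/T₂ ≈ 0.628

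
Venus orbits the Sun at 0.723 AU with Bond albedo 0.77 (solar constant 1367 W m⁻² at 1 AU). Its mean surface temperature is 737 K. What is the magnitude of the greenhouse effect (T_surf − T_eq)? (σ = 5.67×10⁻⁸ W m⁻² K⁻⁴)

S = 1367/0.723² = 2615 W m⁻².
T_eq = [S(1−A)/(4σ)]^(1/4) = [2615×0.23/(4×5.67×10⁻⁸)]^(1/4) = 226.9 K.
ΔT = T_surf − T_eq = 737 − 226.9.

ΔT ≈ 510.1 K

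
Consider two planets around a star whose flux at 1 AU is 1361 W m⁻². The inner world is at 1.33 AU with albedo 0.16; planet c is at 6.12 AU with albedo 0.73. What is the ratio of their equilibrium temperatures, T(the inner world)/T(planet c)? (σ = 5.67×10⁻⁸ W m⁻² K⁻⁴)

T_eq = [S₀(1−A)/(4σd²)]^(1/4), so T ∝ (1−A)^(1/4) / √d.
T₁ = [1361×0.84/(4×5.67×10⁻⁸×1.33²)]^(1/4) = 231.05 K.
T₂ = [1361×0.27/(4×5.67×10⁻⁸×6.12²)]^(1/4) = 81.10 K.

T₁/T₂ ≈ 2.849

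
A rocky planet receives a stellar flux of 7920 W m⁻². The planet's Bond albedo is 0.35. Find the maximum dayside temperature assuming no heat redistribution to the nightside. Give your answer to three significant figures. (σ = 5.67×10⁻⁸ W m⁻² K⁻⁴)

With no redistribution each surface element balances locally: S(1−A) = σT⁴.
T = [7920 × 0.65 / 5.67×10⁻⁸]^(1/4) = (9.08×10¹⁰)^(1/4) = 549 K.

T_ss ≈ 549 K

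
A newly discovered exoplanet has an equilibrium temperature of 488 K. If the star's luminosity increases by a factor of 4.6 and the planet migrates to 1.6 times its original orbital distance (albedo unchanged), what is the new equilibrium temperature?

T_eq ∝ L^(1/4) · d^(−1/2).
T′ = 488 × 4.6^(1/4) / 1.6^(1/2) = 565 K.

T_eq ≈ 565 K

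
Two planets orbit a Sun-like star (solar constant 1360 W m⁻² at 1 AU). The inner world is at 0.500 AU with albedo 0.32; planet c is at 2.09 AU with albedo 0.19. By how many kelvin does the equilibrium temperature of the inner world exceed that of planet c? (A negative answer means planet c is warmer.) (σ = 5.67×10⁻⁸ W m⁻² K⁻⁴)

T_eq = [S₀(1−A)/(4σd²)]^(1/4), so T ∝ (1−A)^(1/4) / √d.
T₁ = [1360×0.68/(4×5.67×10⁻⁸×0.500²)]^(1/4) = 357.37 K.
T₂ = [1360×0.81/(4×5.67×10⁻⁸×2.09²)]^(1/4) = 182.61 K.

ΔT ≈ 174.8 K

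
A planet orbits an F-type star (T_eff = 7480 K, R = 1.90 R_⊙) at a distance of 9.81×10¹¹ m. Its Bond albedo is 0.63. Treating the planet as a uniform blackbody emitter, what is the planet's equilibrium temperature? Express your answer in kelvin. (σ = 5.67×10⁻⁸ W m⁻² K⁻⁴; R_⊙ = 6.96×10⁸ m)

R_⋆ = 1.90 × 6.96×10⁸ = 1.32×10⁹ m.
L = 4πR_⋆²σT_⋆⁴ = 4π(1.32×10⁹)² × 5.67×10⁻⁸ × (7480)⁴ = 3.90×10²⁷ W.
S = L/(4πd²) = 323 W m⁻².
Energy balance: absorbed = emitted ⇒ πR²·S(1−A) = 4πR²·σT_eq⁴, so T_eq⁴ = S(1−A)/(4σ).
T_eq = [323 × 0.37 / (4 × 5.67×10⁻⁸)]^(1/4) = (5.26×10⁸)^(1/4) = 151 K.

T_eq ≈ 151 K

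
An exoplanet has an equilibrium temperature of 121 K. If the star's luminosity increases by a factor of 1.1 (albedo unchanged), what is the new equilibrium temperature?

T_eq ∝ L^(1/4) · d^(−1/2).
T′ = 121 × 1.1^(1/4) = 124 K.

T_eq ≈ 124 K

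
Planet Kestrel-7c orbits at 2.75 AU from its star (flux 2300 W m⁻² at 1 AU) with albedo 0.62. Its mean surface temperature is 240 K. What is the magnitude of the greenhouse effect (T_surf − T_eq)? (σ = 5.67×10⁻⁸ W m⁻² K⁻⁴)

ΔT ≈ 89.8 K

S = 2300/2.75² = 304.1 W m⁻².
T_eq = [S(1−A)/(4σ)]^(1/4) = [304.1×0.38/(4×5.67×10⁻⁸)]^(1/4) = 150.2 K.
ΔT = T_surf − T_eq = 240 − 150.2.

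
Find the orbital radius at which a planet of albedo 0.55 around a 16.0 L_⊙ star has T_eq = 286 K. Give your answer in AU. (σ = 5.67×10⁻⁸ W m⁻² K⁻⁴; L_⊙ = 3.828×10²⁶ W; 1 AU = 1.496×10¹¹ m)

L = 16.0 × 3.828×10²⁶ = 6.12×10²⁷ W.
From T_eq⁴ = L(1−A)/(16πσd²): d = √[L(1−A)/(16πσT_eq⁴)].
d = √[6.12×10²⁷ × 0.45 / (16π × 5.67×10⁻⁸ × (286)⁴)] = 3.80×10¹¹ m = 2.54 AU.

d ≈ 2.54 AU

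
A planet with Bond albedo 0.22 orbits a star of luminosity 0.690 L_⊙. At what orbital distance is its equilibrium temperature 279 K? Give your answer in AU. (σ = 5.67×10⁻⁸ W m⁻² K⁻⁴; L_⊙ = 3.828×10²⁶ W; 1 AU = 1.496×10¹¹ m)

L = 0.690 × 3.828×10²⁶ = 2.64×10²⁶ W.
From T_eq⁴ = L(1−A)/(16πσd²): d = √[L(1−A)/(16πσT_eq⁴)].
d = √[2.64×10²⁶ × 0.78 / (16π × 5.67×10⁻⁸ × (279)⁴)] = 1.09×10¹¹ m = 0.730 AU.

d ≈ 0.730 AU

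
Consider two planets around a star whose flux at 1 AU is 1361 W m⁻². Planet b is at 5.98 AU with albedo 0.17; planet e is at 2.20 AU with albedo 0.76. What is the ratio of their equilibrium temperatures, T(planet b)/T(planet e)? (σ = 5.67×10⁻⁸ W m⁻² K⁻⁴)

T_eq = [S₀(1−A)/(4σd²)]^(1/4), so T ∝ (1−A)^(1/4) / √d.
T₁ = [1361×0.83/(4×5.67×10⁻⁸×5.98²)]^(1/4) = 108.64 K.
T₂ = [1361×0.24/(4×5.67×10⁻⁸×2.20²)]^(1/4) = 131.34 K.

T₁/T₂ ≈ 0.827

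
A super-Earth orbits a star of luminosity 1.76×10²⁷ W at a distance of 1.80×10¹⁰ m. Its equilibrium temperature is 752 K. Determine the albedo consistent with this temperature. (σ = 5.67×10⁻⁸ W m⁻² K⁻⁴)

Flux: S = L/(4πd²) = 1.76×10²⁷/(4π×(1.80×10¹⁰)²) = 4.32×10⁵ W m⁻².
From T_eq⁴ = S(1−A)/(4σ): 1−A = 4σT_eq⁴/S.
1−A = 4 × 5.67×10⁻⁸ × (752)⁴ / 4.32×10⁵ = 0.168.

A ≈ 0.83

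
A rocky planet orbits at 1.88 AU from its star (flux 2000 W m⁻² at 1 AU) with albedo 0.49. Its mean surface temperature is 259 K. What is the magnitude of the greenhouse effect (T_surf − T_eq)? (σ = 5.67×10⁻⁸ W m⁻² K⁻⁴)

S = 2000/1.88² = 565.9 W m⁻².
T_eq = [S(1−A)/(4σ)]^(1/4) = [565.9×0.51/(4×5.67×10⁻⁸)]^(1/4) = 188.9 K.
ΔT = T_surf − T_eq = 259 − 188.9.

ΔT ≈ 70.1 K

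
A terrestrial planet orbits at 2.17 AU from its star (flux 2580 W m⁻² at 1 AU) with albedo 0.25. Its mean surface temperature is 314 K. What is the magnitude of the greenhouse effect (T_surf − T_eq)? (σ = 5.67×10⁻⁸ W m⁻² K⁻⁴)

ΔT ≈ 107.7 K

S = 2580/2.17² = 547.9 W m⁻².
T_eq = [S(1−A)/(4σ)]^(1/4) = [547.9×0.75/(4×5.67×10⁻⁸)]^(1/4) = 206.3 K.
ΔT = T_surf − T_eq = 314 − 206.3.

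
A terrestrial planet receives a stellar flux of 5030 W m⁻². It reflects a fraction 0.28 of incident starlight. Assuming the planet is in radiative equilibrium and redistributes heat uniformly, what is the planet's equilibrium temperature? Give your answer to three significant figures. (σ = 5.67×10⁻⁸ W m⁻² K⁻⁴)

T_eq ≈ 355 K

Energy balance: absorbed = emitted ⇒ πR²·S(1−A) = 4πR²·σT_eq⁴, so T_eq⁴ = S(1−A)/(4σ).
T_eq = [5030 × 0.72 / (4 × 5.67×10⁻⁸)]^(1/4) = (1.60×10¹⁰)^(1/4) = 355 K.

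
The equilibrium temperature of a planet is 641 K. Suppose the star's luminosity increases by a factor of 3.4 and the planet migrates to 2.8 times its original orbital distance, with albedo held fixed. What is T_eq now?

T_eq ≈ 520 K

T_eq ∝ L^(1/4) · d^(−1/2).
T′ = 641 × 3.4^(1/4) / 2.8^(1/2) = 520 K.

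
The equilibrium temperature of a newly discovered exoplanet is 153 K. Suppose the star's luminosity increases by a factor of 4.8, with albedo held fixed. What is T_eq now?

T_eq ∝ L^(1/4) · d^(−1/2).
T′ = 153 × 4.8^(1/4) = 226 K.

T_eq ≈ 226 K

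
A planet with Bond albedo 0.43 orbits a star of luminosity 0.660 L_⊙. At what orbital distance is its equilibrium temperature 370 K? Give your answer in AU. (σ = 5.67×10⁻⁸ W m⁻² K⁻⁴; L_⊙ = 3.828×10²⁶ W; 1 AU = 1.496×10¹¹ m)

L = 0.660 × 3.828×10²⁶ = 2.53×10²⁶ W.
From T_eq⁴ = L(1−A)/(16πσd²): d = √[L(1−A)/(16πσT_eq⁴)].
d = √[2.53×10²⁶ × 0.57 / (16π × 5.67×10⁻⁸ × (370)⁴)] = 5.19×10¹⁰ m = 0.347 AU.

d ≈ 0.347 AU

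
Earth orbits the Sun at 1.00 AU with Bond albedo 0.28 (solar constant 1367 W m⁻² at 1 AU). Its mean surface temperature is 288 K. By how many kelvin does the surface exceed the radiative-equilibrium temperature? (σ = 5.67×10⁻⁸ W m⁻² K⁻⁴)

ΔT ≈ 31.3 K

S = 1367/1.00² = 1367 W m⁻².
T_eq = [S(1−A)/(4σ)]^(1/4) = [1367×0.72/(4×5.67×10⁻⁸)]^(1/4) = 256.7 K.
ΔT = T_surf − T_eq = 288 − 256.7.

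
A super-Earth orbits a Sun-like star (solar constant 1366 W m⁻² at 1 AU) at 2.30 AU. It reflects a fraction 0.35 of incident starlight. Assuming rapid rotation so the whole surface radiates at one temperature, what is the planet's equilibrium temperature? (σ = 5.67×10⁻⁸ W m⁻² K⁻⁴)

T_eq ≈ 165 K

Flux at 2.30 AU: S = 1366/2.30² = 258 W m⁻².
Energy balance: absorbed = emitted ⇒ πR²·S(1−A) = 4πR²·σT_eq⁴, so T_eq⁴ = S(1−A)/(4σ).
T_eq = [258 × 0.65 / (4 × 5.67×10⁻⁸)]^(1/4) = (7.40×10⁸)^(1/4) = 165 K.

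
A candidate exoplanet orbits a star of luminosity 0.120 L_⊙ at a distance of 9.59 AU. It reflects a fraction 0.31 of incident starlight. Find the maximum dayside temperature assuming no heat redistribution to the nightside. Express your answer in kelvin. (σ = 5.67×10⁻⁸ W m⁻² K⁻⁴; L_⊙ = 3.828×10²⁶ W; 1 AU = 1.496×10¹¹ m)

d = 9.59 AU = 1.43×10¹² m.
L = 0.120 × 3.828×10²⁶ = 4.59×10²⁵ W.
Flux: S = L/(4πd²) = 4.59×10²⁵/(4π×(1.43×10¹²)²) = 1.78 W m⁻².
With no redistribution each surface element balances locally: S(1−A) = σT⁴.
T = [1.78 × 0.69 / 5.67×10⁻⁸]^(1/4) = (2.16×10⁷)^(1/4) = 68.2 K.

T_ss ≈ 68.2 K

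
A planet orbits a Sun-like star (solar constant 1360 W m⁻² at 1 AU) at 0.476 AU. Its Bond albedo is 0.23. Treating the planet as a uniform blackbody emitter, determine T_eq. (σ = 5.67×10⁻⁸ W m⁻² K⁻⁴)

T_eq ≈ 378 K

Flux at 0.476 AU: S = 1360/0.476² = 6000 W m⁻².
Energy balance: absorbed = emitted ⇒ πR²·S(1−A) = 4πR²·σT_eq⁴, so T_eq⁴ = S(1−A)/(4σ).
T_eq = [6000 × 0.77 / (4 × 5.67×10⁻⁸)]^(1/4) = (2.04×10¹⁰)^(1/4) = 378 K.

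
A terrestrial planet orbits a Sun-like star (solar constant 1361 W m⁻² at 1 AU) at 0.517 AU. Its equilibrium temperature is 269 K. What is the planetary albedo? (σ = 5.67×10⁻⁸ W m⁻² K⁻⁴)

Flux at 0.517 AU: S = 1361/0.517² = 5090 W m⁻².
From T_eq⁴ = S(1−A)/(4σ): 1−A = 4σT_eq⁴/S.
1−A = 4 × 5.67×10⁻⁸ × (269)⁴ / 5090 = 0.233.

A ≈ 0.77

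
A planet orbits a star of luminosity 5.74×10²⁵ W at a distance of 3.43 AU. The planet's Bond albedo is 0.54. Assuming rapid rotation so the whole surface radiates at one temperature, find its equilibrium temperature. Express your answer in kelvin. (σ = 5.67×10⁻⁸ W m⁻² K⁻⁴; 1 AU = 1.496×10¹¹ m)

T_eq ≈ 77.0 K

d = 3.43 AU = 5.13×10¹¹ m.
Flux: S = L/(4πd²) = 5.74×10²⁵/(4π×(5.13×10¹¹)²) = 17.3 W m⁻².
Energy balance: absorbed = emitted ⇒ πR²·S(1−A) = 4πR²·σT_eq⁴, so T_eq⁴ = S(1−A)/(4σ).
T_eq = [17.3 × 0.46 / (4 × 5.67×10⁻⁸)]^(1/4) = (3.52×10⁷)^(1/4) = 77.0 K.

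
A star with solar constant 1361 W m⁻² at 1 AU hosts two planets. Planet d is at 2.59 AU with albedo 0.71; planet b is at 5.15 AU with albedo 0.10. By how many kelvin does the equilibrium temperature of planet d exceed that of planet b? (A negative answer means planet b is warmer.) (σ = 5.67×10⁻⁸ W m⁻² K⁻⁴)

ΔT ≈ 7.5 K

T_eq = [S₀(1−A)/(4σd²)]^(1/4), so T ∝ (1−A)^(1/4) / √d.
T₁ = [1361×0.29/(4×5.67×10⁻⁸×2.59²)]^(1/4) = 126.91 K.
T₂ = [1361×0.90/(4×5.67×10⁻⁸×5.15²)]^(1/4) = 119.46 K.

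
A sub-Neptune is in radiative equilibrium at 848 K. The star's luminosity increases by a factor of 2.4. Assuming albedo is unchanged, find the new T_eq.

T_eq ≈ 1060 K

T_eq ∝ L^(1/4) · d^(−1/2).
T′ = 848 × 2.4^(1/4) = 1060 K.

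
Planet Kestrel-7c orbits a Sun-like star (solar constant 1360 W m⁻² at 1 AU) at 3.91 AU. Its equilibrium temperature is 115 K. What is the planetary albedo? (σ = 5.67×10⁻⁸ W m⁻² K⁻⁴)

Flux at 3.91 AU: S = 1360/3.91² = 89.0 W m⁻².
From T_eq⁴ = S(1−A)/(4σ): 1−A = 4σT_eq⁴/S.
1−A = 4 × 5.67×10⁻⁸ × (115)⁴ / 89.0 = 0.446.

A ≈ 0.55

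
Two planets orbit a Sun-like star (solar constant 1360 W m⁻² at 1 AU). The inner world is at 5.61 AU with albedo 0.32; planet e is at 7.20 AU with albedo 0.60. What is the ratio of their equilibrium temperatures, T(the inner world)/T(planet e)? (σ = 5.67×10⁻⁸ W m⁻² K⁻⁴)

T₁/T₂ ≈ 1.294

T_eq = [S₀(1−A)/(4σd²)]^(1/4), so T ∝ (1−A)^(1/4) / √d.
T₁ = [1360×0.68/(4×5.67×10⁻⁸×5.61²)]^(1/4) = 106.69 K.
T₂ = [1360×0.40/(4×5.67×10⁻⁸×7.20²)]^(1/4) = 82.48 K.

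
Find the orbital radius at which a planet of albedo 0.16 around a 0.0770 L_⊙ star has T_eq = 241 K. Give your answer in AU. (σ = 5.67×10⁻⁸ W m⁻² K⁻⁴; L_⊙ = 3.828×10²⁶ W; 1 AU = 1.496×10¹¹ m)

d ≈ 0.339 AU

L = 0.0770 × 3.828×10²⁶ = 2.95×10²⁵ W.
From T_eq⁴ = L(1−A)/(16πσd²): d = √[L(1−A)/(16πσT_eq⁴)].
d = √[2.95×10²⁵ × 0.84 / (16π × 5.67×10⁻⁸ × (241)⁴)] = 5.07×10¹⁰ m = 0.339 AU.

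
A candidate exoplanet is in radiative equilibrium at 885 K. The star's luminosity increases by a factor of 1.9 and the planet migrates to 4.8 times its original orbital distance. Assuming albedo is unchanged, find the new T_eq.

T_eq ∝ L^(1/4) · d^(−1/2).
T′ = 885 × 1.9^(1/4) / 4.8^(1/2) = 474 K.

T_eq ≈ 474 K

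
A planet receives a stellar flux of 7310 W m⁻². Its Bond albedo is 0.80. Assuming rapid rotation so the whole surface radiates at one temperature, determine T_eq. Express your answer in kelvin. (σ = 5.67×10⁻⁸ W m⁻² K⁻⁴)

T_eq ≈ 283 K

Energy balance: absorbed = emitted ⇒ πR²·S(1−A) = 4πR²·σT_eq⁴, so T_eq⁴ = S(1−A)/(4σ).
T_eq = [7310 × 0.20 / (4 × 5.67×10⁻⁸)]^(1/4) = (6.45×10⁹)^(1/4) = 283 K.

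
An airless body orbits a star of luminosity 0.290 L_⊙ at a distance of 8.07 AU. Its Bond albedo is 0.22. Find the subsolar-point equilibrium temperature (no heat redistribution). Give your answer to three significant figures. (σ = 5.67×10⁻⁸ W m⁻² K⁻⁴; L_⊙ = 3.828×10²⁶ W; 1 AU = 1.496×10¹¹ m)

d = 8.07 AU = 1.21×10¹² m.
L = 0.290 × 3.828×10²⁶ = 1.11×10²⁶ W.
Flux: S = L/(4πd²) = 1.11×10²⁶/(4π×(1.21×10¹²)²) = 6.06 W m⁻².
At the subsolar point the surface absorbs S(1−A) and emits σT⁴ per unit area — no factor of 4, since only the local patch is in balance.
T = [6.06 × 0.78 / 5.67×10⁻⁸]^(1/4) = (8.34×10⁷)^(1/4) = 95.6 K.

T_ss ≈ 95.6 K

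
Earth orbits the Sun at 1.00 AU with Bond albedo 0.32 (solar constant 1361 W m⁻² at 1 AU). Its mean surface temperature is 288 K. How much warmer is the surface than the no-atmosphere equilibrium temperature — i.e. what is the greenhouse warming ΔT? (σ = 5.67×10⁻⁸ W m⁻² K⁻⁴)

S = 1361/1.00² = 1361 W m⁻².
T_eq = [S(1−A)/(4σ)]^(1/4) = [1361×0.68/(4×5.67×10⁻⁸)]^(1/4) = 252.7 K.
ΔT = T_surf − T_eq = 288 − 252.7.

ΔT ≈ 35.3 K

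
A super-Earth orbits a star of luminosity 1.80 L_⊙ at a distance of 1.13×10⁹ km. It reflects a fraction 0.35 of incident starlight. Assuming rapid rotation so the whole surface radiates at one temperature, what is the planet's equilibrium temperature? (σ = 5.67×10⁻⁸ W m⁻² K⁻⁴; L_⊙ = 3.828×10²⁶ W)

d = 1.13×10⁹ km = 1.13×10¹² m.
L = 1.80 × 3.828×10²⁶ = 6.89×10²⁶ W.
Flux: S = L/(4πd²) = 6.89×10²⁶/(4π×(1.13×10¹²)²) = 42.9 W m⁻².
Energy balance: absorbed = emitted ⇒ πR²·S(1−A) = 4πR²·σT_eq⁴, so T_eq⁴ = S(1−A)/(4σ).
T_eq = [42.9 × 0.65 / (4 × 5.67×10⁻⁸)]^(1/4) = (1.23×10⁸)^(1/4) = 105 K.

T_eq ≈ 105 K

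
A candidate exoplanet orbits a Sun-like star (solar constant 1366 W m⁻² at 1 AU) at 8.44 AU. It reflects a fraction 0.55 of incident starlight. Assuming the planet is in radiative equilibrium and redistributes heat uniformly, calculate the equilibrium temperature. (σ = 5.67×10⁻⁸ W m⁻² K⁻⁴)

Flux at 8.44 AU: S = 1366/8.44² = 19.2 W m⁻².
Energy balance: absorbed = emitted ⇒ πR²·S(1−A) = 4πR²·σT_eq⁴, so T_eq⁴ = S(1−A)/(4σ).
T_eq = [19.2 × 0.45 / (4 × 5.67×10⁻⁸)]^(1/4) = (3.80×10⁷)^(1/4) = 78.5 K.

T_eq ≈ 78.5 K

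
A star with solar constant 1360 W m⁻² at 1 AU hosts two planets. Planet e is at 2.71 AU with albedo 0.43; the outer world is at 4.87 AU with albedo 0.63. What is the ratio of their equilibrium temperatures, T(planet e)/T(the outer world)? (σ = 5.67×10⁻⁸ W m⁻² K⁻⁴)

T₁/T₂ ≈ 1.493

T_eq = [S₀(1−A)/(4σd²)]^(1/4), so T ∝ (1−A)^(1/4) / √d.
T₁ = [1360×0.57/(4×5.67×10⁻⁸×2.71²)]^(1/4) = 146.88 K.
T₂ = [1360×0.37/(4×5.67×10⁻⁸×4.87²)]^(1/4) = 98.35 K.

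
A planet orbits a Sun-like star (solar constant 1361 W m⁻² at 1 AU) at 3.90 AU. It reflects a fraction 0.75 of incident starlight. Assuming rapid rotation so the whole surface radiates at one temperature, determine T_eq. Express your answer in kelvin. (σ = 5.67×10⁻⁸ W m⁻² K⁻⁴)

Flux at 3.90 AU: S = 1361/3.90² = 89.5 W m⁻².
Energy balance: absorbed = emitted ⇒ πR²·S(1−A) = 4πR²·σT_eq⁴, so T_eq⁴ = S(1−A)/(4σ).
T_eq = [89.5 × 0.25 / (4 × 5.67×10⁻⁸)]^(1/4) = (9.86×10⁷)^(1/4) = 99.7 K.

T_eq ≈ 99.7 K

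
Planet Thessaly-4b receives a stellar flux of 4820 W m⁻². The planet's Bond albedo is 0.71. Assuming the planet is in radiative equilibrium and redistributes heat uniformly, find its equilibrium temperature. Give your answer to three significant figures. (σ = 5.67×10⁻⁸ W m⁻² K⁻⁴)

Energy balance: absorbed = emitted ⇒ πR²·S(1−A) = 4πR²·σT_eq⁴, so T_eq⁴ = S(1−A)/(4σ).
T_eq = [4820 × 0.29 / (4 × 5.67×10⁻⁸)]^(1/4) = (6.16×10⁹)^(1/4) = 280 K.

T_eq ≈ 280 K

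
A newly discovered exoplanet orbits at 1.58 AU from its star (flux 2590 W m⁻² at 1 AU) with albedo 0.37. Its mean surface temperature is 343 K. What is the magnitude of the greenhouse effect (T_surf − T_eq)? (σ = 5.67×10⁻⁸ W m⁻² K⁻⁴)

ΔT ≈ 111.3 K

S = 2590/1.58² = 1037 W m⁻².
T_eq = [S(1−A)/(4σ)]^(1/4) = [1037×0.63/(4×5.67×10⁻⁸)]^(1/4) = 231.7 K.
ΔT = T_surf − T_eq = 343 − 231.7.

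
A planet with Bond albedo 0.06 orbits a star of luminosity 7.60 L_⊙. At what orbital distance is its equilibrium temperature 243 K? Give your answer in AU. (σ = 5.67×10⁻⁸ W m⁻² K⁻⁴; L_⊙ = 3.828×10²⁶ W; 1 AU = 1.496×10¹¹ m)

d ≈ 3.51 AU

L = 7.60 × 3.828×10²⁶ = 2.91×10²⁷ W.
From T_eq⁴ = L(1−A)/(16πσd²): d = √[L(1−A)/(16πσT_eq⁴)].
d = √[2.91×10²⁷ × 0.94 / (16π × 5.67×10⁻⁸ × (243)⁴)] = 5.25×10¹¹ m = 3.51 AU.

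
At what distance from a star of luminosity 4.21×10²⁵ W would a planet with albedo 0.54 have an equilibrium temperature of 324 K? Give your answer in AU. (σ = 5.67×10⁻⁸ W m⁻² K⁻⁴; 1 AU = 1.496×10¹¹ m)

d ≈ 0.166 AU

From T_eq⁴ = L(1−A)/(16πσd²): d = √[L(1−A)/(16πσT_eq⁴)].
d = √[4.21×10²⁵ × 0.46 / (16π × 5.67×10⁻⁸ × (324)⁴)] = 2.48×10¹⁰ m = 0.166 AU.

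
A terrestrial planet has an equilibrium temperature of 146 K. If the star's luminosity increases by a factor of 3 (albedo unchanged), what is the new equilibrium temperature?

T_eq ∝ L^(1/4) · d^(−1/2).
T′ = 146 × 3^(1/4) = 192 K.

T_eq ≈ 192 K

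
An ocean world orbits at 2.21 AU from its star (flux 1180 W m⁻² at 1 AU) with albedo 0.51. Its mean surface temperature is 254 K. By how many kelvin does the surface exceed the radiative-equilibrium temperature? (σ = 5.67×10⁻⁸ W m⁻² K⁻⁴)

ΔT ≈ 102.8 K

S = 1180/2.21² = 241.6 W m⁻².
T_eq = [S(1−A)/(4σ)]^(1/4) = [241.6×0.49/(4×5.67×10⁻⁸)]^(1/4) = 151.2 K.
ΔT = T_surf − T_eq = 254 − 151.2.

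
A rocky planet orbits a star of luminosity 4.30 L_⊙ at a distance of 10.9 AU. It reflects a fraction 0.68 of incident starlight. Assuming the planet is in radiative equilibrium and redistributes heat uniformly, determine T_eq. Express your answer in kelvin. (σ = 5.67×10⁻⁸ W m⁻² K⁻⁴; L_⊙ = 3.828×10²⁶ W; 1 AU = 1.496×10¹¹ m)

d = 10.9 AU = 1.63×10¹² m.
L = 4.30 × 3.828×10²⁶ = 1.65×10²⁷ W.
Flux: S = L/(4πd²) = 1.65×10²⁷/(4π×(1.63×10¹²)²) = 49.3 W m⁻².
Energy balance: absorbed = emitted ⇒ πR²·S(1−A) = 4πR²·σT_eq⁴, so T_eq⁴ = S(1−A)/(4σ).
T_eq = [49.3 × 0.32 / (4 × 5.67×10⁻⁸)]^(1/4) = (6.95×10⁷)^(1/4) = 91.3 K.

T_eq ≈ 91.3 K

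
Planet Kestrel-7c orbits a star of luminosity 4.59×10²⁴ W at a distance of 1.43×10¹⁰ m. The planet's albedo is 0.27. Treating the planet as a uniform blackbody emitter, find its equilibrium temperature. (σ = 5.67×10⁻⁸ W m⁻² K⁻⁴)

T_eq ≈ 275 K

Flux: S = L/(4πd²) = 4.59×10²⁴/(4π×(1.43×10¹⁰)²) = 1790 W m⁻².
Energy balance: absorbed = emitted ⇒ πR²·S(1−A) = 4πR²·σT_eq⁴, so T_eq⁴ = S(1−A)/(4σ).
T_eq = [1790 × 0.73 / (4 × 5.67×10⁻⁸)]^(1/4) = (5.75×10⁹)^(1/4) = 275 K.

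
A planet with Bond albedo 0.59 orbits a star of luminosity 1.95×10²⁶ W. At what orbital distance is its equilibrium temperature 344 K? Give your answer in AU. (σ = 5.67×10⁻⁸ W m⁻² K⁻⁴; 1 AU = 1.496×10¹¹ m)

From T_eq⁴ = L(1−A)/(16πσd²): d = √[L(1−A)/(16πσT_eq⁴)].
d = √[1.95×10²⁶ × 0.41 / (16π × 5.67×10⁻⁸ × (344)⁴)] = 4.48×10¹⁰ m = 0.299 AU.

d ≈ 0.299 AU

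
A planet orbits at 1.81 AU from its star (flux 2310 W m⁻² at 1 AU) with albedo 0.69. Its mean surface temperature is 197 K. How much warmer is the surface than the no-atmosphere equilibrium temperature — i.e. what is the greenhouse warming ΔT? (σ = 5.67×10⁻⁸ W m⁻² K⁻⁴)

ΔT ≈ 20.8 K

S = 2310/1.81² = 705.1 W m⁻².
T_eq = [S(1−A)/(4σ)]^(1/4) = [705.1×0.31/(4×5.67×10⁻⁸)]^(1/4) = 176.2 K.
ΔT = T_surf − T_eq = 197 − 176.2.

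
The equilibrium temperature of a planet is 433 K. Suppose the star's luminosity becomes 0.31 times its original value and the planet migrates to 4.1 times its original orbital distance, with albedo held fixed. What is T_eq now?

T_eq ∝ L^(1/4) · d^(−1/2).
T′ = 433 × 0.31^(1/4) / 4.1^(1/2) = 160 K.

T_eq ≈ 160 K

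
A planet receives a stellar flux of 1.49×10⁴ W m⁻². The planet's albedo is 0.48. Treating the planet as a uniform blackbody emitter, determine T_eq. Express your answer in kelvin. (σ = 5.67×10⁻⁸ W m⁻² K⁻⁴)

T_eq ≈ 430 K

Energy balance: absorbed = emitted ⇒ πR²·S(1−A) = 4πR²·σT_eq⁴, so T_eq⁴ = S(1−A)/(4σ).
T_eq = [1.49×10⁴ × 0.52 / (4 × 5.67×10⁻⁸)]^(1/4) = (3.42×10¹⁰)^(1/4) = 430 K.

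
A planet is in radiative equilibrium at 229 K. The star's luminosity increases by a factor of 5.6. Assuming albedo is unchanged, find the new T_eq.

T_eq ∝ L^(1/4) · d^(−1/2).
T′ = 229 × 5.6^(1/4) = 352 K.

T_eq ≈ 352 K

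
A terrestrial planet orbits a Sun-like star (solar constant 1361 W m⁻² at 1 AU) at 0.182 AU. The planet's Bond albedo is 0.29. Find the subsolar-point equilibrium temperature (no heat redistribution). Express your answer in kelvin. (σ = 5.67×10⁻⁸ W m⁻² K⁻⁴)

Flux at 0.182 AU: S = 1361/0.182² = 4.11×10⁴ W m⁻².
At the subsolar point the surface absorbs S(1−A) and emits σT⁴ per unit area — no factor of 4, since only the local patch is in balance.
T = [4.11×10⁴ × 0.71 / 5.67×10⁻⁸]^(1/4) = (5.15×10¹¹)^(1/4) = 847 K.

T_ss ≈ 847 K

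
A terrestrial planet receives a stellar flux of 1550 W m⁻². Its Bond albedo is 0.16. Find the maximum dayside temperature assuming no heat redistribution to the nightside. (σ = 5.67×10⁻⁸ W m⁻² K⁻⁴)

T_ss ≈ 389 K

With no redistribution each surface element balances locally: S(1−A) = σT⁴.
T = [1550 × 0.84 / 5.67×10⁻⁸]^(1/4) = (2.30×10¹⁰)^(1/4) = 389 K.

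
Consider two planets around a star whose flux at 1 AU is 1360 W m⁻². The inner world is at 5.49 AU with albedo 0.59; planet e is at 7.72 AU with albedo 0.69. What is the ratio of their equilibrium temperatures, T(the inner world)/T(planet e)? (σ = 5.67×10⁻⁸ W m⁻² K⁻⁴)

T₁/T₂ ≈ 1.272

T_eq = [S₀(1−A)/(4σd²)]^(1/4), so T ∝ (1−A)^(1/4) / √d.
T₁ = [1360×0.41/(4×5.67×10⁻⁸×5.49²)]^(1/4) = 95.04 K.
T₂ = [1360×0.31/(4×5.67×10⁻⁸×7.72²)]^(1/4) = 74.73 K.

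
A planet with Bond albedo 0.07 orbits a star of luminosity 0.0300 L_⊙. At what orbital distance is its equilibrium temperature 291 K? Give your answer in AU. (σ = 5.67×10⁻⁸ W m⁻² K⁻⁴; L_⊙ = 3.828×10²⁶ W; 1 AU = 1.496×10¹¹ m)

L = 0.0300 × 3.828×10²⁶ = 1.15×10²⁵ W.
From T_eq⁴ = L(1−A)/(16πσd²): d = √[L(1−A)/(16πσT_eq⁴)].
d = √[1.15×10²⁵ × 0.93 / (16π × 5.67×10⁻⁸ × (291)⁴)] = 2.29×10¹⁰ m = 0.153 AU.

d ≈ 0.153 AU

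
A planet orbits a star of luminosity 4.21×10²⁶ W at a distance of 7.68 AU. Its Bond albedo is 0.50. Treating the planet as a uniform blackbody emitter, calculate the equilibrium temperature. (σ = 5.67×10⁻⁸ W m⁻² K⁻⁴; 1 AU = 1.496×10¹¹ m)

T_eq ≈ 86.5 K

d = 7.68 AU = 1.15×10¹² m.
Flux: S = L/(4πd²) = 4.21×10²⁶/(4π×(1.15×10¹²)²) = 25.4 W m⁻².
Energy balance: absorbed = emitted ⇒ πR²·S(1−A) = 4πR²·σT_eq⁴, so T_eq⁴ = S(1−A)/(4σ).
T_eq = [25.4 × 0.50 / (4 × 5.67×10⁻⁸)]^(1/4) = (5.60×10⁷)^(1/4) = 86.5 K.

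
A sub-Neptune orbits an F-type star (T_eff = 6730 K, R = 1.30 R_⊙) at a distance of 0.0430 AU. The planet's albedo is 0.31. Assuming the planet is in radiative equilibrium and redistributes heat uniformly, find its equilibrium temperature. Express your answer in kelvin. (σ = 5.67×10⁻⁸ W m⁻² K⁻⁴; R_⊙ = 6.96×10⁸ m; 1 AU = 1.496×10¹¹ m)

T_eq ≈ 1630 K

R_⋆ = 1.30 × 6.96×10⁸ = 9.05×10⁸ m.
d = 0.0430 AU = 6.43×10⁹ m.
L = 4πR_⋆²σT_⋆⁴ = 4π(9.05×10⁸)² × 5.67×10⁻⁸ × (6730)⁴ = 1.20×10²⁷ W.
S = L/(4πd²) = 2.30×10⁶ W m⁻².
Energy balance: absorbed = emitted ⇒ πR²·S(1−A) = 4πR²·σT_eq⁴, so T_eq⁴ = S(1−A)/(4σ).
T_eq = [2.30×10⁶ × 0.69 / (4 × 5.67×10⁻⁸)]^(1/4) = (7.00×10¹²)^(1/4) = 1630 K.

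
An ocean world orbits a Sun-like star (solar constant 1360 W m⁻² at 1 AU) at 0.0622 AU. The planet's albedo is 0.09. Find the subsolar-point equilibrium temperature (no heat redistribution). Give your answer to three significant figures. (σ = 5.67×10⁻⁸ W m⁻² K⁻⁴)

Flux at 0.0622 AU: S = 1360/0.0622² = 3.52×10⁵ W m⁻².
At the subsolar point the surface absorbs S(1−A) and emits σT⁴ per unit area — no factor of 4, since only the local patch is in balance.
T = [3.52×10⁵ × 0.91 / 5.67×10⁻⁸]^(1/4) = (5.64×10¹²)^(1/4) = 1540 K.

T_ss ≈ 1540 K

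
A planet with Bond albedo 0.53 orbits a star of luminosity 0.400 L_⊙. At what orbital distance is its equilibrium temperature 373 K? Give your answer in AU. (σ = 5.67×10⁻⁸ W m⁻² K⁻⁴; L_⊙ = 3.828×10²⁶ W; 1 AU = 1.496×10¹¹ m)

d ≈ 0.241 AU

L = 0.400 × 3.828×10²⁶ = 1.53×10²⁶ W.
From T_eq⁴ = L(1−A)/(16πσd²): d = √[L(1−A)/(16πσT_eq⁴)].
d = √[1.53×10²⁶ × 0.47 / (16π × 5.67×10⁻⁸ × (373)⁴)] = 3.61×10¹⁰ m = 0.241 AU.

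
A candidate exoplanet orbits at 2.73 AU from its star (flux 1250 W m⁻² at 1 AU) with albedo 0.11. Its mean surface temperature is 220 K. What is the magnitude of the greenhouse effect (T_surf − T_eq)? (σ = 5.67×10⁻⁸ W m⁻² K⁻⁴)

ΔT ≈ 59.8 K

S = 1250/2.73² = 167.7 W m⁻².
T_eq = [S(1−A)/(4σ)]^(1/4) = [167.7×0.89/(4×5.67×10⁻⁸)]^(1/4) = 160.2 K.
ΔT = T_surf − T_eq = 220 − 160.2.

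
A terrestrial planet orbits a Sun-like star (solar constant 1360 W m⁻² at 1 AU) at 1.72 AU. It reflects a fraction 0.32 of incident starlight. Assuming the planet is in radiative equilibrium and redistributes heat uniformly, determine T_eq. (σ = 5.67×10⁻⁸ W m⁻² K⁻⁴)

T_eq ≈ 193 K

Flux at 1.72 AU: S = 1360/1.72² = 460 W m⁻².
Energy balance: absorbed = emitted ⇒ πR²·S(1−A) = 4πR²·σT_eq⁴, so T_eq⁴ = S(1−A)/(4σ).
T_eq = [460 × 0.68 / (4 × 5.67×10⁻⁸)]^(1/4) = (1.38×10⁹)^(1/4) = 193 K.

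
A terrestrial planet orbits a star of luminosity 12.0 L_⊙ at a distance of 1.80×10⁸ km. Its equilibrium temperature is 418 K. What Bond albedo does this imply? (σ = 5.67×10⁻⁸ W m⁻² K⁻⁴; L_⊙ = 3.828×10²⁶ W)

d = 1.80×10⁸ km = 1.80×10¹¹ m.
L = 12.0 × 3.828×10²⁶ = 4.59×10²⁷ W.
Flux: S = L/(4πd²) = 4.59×10²⁷/(4π×(1.80×10¹¹)²) = 1.13×10⁴ W m⁻².
From T_eq⁴ = S(1−A)/(4σ): 1−A = 4σT_eq⁴/S.
1−A = 4 × 5.67×10⁻⁸ × (418)⁴ / 1.13×10⁴ = 0.614.

A ≈ 0.39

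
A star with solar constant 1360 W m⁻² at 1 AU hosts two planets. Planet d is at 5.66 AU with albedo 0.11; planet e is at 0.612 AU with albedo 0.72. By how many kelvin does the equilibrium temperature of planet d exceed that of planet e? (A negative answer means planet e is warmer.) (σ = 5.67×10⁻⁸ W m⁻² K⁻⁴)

ΔT ≈ -145.1 K

T_eq = [S₀(1−A)/(4σd²)]^(1/4), so T ∝ (1−A)^(1/4) / √d.
T₁ = [1360×0.89/(4×5.67×10⁻⁸×5.66²)]^(1/4) = 113.61 K.
T₂ = [1360×0.28/(4×5.67×10⁻⁸×0.612²)]^(1/4) = 258.75 K.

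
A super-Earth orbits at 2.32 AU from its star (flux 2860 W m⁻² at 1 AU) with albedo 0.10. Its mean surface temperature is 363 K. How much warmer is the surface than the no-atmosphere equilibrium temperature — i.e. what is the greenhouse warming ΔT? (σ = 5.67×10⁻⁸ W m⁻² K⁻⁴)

S = 2860/2.32² = 531.4 W m⁻².
T_eq = [S(1−A)/(4σ)]^(1/4) = [531.4×0.90/(4×5.67×10⁻⁸)]^(1/4) = 214.3 K.
ΔT = T_surf − T_eq = 363 − 214.3.

ΔT ≈ 148.7 K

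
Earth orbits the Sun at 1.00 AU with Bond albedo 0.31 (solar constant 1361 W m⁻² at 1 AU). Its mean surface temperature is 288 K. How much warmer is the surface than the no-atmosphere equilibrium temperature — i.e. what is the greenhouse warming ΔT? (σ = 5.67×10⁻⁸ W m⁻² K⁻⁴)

ΔT ≈ 34.3 K

S = 1361/1.00² = 1361 W m⁻².
T_eq = [S(1−A)/(4σ)]^(1/4) = [1361×0.69/(4×5.67×10⁻⁸)]^(1/4) = 253.7 K.
ΔT = T_surf − T_eq = 288 − 253.7.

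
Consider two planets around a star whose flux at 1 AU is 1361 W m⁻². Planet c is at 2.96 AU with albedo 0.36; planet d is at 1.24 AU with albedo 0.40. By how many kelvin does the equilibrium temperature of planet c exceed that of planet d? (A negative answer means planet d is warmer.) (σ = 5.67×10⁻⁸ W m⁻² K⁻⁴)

ΔT ≈ -75.3 K

T_eq = [S₀(1−A)/(4σd²)]^(1/4), so T ∝ (1−A)^(1/4) / √d.
T₁ = [1361×0.64/(4×5.67×10⁻⁸×2.96²)]^(1/4) = 144.69 K.
T₂ = [1361×0.60/(4×5.67×10⁻⁸×1.24²)]^(1/4) = 219.98 K.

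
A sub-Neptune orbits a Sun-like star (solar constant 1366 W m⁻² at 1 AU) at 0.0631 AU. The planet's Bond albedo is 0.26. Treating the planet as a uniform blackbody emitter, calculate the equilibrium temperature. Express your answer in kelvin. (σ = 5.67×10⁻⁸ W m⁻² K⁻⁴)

Flux at 0.0631 AU: S = 1366/0.0631² = 3.43×10⁵ W m⁻².
Energy balance: absorbed = emitted ⇒ πR²·S(1−A) = 4πR²·σT_eq⁴, so T_eq⁴ = S(1−A)/(4σ).
T_eq = [3.43×10⁵ × 0.74 / (4 × 5.67×10⁻⁸)]^(1/4) = (1.12×10¹²)^(1/4) = 1030 K.

T_eq ≈ 1030 K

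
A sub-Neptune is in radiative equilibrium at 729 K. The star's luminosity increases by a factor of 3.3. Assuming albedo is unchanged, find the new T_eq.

T_eq ≈ 983 K

T_eq ∝ L^(1/4) · d^(−1/2).
T′ = 729 × 3.3^(1/4) = 983 K.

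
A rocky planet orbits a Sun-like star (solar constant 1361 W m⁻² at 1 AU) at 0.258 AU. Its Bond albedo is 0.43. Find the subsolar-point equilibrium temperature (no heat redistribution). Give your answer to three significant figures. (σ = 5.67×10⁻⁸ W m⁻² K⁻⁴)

Flux at 0.258 AU: S = 1361/0.258² = 2.04×10⁴ W m⁻².
At the subsolar point the surface absorbs S(1−A) and emits σT⁴ per unit area — no factor of 4, since only the local patch is in balance.
T = [2.04×10⁴ × 0.57 / 5.67×10⁻⁸]^(1/4) = (2.06×10¹¹)^(1/4) = 673 K.

T_ss ≈ 673 K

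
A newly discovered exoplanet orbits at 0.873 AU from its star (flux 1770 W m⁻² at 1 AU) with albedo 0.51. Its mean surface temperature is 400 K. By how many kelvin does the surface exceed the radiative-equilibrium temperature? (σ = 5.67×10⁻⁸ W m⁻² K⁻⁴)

S = 1770/0.873² = 2322 W m⁻².
T_eq = [S(1−A)/(4σ)]^(1/4) = [2322×0.49/(4×5.67×10⁻⁸)]^(1/4) = 266.1 K.
ΔT = T_surf − T_eq = 400 − 266.1.

ΔT ≈ 133.9 K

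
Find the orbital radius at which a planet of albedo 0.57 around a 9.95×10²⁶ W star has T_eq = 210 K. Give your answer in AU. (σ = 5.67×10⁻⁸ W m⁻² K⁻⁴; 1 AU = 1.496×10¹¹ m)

From T_eq⁴ = L(1−A)/(16πσd²): d = √[L(1−A)/(16πσT_eq⁴)].
d = √[9.95×10²⁶ × 0.43 / (16π × 5.67×10⁻⁸ × (210)⁴)] = 2.78×10¹¹ m = 1.86 AU.

d ≈ 1.86 AU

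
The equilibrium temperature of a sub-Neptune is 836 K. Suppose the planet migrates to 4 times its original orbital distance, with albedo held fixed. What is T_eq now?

T_eq ∝ L^(1/4) · d^(−1/2).
T′ = 836 / 4^(1/2) = 418 K.

T_eq ≈ 418 K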